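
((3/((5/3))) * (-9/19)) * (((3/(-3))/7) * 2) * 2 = 0.49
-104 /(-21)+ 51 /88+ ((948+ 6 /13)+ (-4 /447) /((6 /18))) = 3414796015 /3579576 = 953.97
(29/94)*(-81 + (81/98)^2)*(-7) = 22369527/128968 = 173.45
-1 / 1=-1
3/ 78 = 1/ 26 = 0.04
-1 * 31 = -31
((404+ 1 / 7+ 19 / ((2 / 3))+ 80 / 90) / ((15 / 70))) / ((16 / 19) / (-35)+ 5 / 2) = 72651250 / 88911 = 817.12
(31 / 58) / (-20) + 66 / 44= 1709 / 1160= 1.47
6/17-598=-10160/17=-597.65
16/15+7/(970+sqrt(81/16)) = 1.07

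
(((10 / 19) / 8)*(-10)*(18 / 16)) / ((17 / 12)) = -0.52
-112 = -112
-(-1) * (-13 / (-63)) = 13 / 63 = 0.21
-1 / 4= -0.25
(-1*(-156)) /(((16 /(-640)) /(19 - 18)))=-6240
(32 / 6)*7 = 112 / 3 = 37.33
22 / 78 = 11 / 39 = 0.28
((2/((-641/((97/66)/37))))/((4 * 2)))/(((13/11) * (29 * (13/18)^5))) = -7637004/3319845442537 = -0.00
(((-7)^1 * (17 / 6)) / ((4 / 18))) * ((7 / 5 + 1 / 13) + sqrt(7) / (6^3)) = -132.91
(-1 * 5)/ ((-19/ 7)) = 35/ 19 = 1.84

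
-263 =-263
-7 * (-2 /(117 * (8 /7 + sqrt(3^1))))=-784 /9711 + 686 * sqrt(3) /9711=0.04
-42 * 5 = -210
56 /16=3.50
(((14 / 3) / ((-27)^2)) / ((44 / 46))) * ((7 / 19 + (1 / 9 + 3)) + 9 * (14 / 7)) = 591353 / 4113747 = 0.14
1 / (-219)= -0.00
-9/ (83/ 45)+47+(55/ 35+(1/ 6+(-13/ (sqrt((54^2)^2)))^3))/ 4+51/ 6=2941961681331319/ 57623373851904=51.06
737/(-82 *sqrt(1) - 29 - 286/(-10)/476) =-1754060/264037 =-6.64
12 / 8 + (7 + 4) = 25 / 2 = 12.50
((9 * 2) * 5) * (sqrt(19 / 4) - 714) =-64260+45 * sqrt(19) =-64063.85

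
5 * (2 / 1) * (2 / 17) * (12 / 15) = 0.94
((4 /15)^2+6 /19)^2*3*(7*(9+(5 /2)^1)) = 220225138 /6091875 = 36.15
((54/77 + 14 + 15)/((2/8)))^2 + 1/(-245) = 418429399/29645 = 14114.67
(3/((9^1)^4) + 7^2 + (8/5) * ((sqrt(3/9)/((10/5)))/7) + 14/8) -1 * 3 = 4 * sqrt(3)/105 + 417721/8748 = 47.82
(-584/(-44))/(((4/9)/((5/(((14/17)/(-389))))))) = -21723705/308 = -70531.51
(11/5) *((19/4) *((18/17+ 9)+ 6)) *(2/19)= 3003/170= 17.66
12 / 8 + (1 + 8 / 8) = 7 / 2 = 3.50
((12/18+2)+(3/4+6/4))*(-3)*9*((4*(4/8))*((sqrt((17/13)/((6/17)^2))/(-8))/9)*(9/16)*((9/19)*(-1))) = -27081*sqrt(221)/126464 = -3.18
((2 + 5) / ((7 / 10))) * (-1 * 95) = -950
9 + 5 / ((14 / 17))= 211 / 14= 15.07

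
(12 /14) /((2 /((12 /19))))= 36 /133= 0.27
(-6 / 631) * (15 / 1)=-90 / 631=-0.14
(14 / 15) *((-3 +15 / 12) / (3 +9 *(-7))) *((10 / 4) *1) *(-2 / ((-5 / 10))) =49 / 180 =0.27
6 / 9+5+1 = 20 / 3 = 6.67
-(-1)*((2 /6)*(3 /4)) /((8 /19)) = 19 /32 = 0.59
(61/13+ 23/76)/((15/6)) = 987/494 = 2.00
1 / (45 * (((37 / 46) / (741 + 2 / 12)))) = 102281 / 4995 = 20.48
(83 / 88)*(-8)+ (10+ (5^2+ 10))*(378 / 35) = 5263 / 11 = 478.45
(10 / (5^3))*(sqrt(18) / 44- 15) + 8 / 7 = -2 / 35 + 3*sqrt(2) / 550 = -0.05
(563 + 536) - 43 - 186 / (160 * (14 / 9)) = 1181883 / 1120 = 1055.25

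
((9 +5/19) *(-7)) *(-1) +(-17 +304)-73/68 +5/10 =453839/1292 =351.27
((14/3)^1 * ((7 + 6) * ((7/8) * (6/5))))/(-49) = -13/10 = -1.30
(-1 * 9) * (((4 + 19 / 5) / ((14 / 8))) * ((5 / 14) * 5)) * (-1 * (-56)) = -28080 / 7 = -4011.43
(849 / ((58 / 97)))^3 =558519413800977 / 195112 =2862557986.19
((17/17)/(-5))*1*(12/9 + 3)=-13/15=-0.87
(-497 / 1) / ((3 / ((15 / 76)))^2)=-12425 / 5776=-2.15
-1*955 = -955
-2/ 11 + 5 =53/ 11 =4.82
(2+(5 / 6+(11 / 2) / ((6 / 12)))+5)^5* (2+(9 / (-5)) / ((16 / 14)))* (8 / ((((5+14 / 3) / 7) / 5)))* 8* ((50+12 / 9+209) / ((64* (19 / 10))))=8561704156448135 / 17138304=499565427.04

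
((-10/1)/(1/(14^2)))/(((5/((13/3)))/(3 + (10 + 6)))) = -96824/3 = -32274.67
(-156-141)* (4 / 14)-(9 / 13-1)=-7694 / 91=-84.55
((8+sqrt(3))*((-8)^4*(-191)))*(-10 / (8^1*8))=122240*sqrt(3)+977920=1189645.89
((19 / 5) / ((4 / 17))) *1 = 323 / 20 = 16.15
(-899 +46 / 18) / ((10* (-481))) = 4034 / 21645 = 0.19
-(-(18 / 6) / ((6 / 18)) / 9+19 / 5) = -14 / 5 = -2.80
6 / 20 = 3 / 10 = 0.30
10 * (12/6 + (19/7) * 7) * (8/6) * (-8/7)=-320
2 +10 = 12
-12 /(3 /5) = -20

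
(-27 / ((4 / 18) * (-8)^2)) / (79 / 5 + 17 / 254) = -17145 / 143296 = -0.12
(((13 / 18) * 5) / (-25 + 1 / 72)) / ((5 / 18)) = -936 / 1799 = -0.52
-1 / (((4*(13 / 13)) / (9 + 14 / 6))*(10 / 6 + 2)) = -17 / 22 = -0.77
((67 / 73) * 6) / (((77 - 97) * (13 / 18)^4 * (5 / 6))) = -63300528 / 52123825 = -1.21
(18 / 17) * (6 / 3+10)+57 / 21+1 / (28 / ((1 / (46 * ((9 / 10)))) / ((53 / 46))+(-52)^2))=111.99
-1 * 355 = -355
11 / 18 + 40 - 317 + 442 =2981 / 18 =165.61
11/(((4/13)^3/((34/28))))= 410839/896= 458.53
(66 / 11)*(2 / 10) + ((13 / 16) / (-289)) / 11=305119 / 254320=1.20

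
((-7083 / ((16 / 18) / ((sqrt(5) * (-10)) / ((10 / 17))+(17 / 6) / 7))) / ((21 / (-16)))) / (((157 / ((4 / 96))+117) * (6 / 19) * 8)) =254201 / 1015280 - 762603 * sqrt(5) / 72520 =-23.26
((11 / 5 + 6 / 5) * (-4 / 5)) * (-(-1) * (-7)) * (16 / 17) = 448 / 25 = 17.92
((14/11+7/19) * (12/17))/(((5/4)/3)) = 49392/17765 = 2.78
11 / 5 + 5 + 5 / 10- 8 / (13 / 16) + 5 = 371 / 130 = 2.85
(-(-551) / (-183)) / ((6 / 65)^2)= -2327975 / 6588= -353.37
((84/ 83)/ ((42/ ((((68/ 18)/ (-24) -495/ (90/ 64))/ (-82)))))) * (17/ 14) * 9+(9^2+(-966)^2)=533535972409/ 571704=933238.13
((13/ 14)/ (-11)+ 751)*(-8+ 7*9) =578205/ 14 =41300.36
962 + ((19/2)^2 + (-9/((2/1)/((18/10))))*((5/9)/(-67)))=282021/268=1052.32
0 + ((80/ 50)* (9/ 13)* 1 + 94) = 6182/ 65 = 95.11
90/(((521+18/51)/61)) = 93330/8863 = 10.53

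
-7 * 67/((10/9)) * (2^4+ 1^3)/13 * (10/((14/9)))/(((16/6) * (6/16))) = -92259/26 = -3548.42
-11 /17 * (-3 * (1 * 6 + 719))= 23925 /17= 1407.35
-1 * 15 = -15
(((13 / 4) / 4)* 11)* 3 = 429 / 16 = 26.81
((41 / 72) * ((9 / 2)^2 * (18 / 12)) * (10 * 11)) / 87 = 20295 / 928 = 21.87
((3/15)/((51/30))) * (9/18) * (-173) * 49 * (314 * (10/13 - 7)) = 215604018/221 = 975583.79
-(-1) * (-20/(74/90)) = -900/37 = -24.32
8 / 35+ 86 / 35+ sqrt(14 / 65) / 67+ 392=sqrt(910) / 4355+ 13814 / 35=394.69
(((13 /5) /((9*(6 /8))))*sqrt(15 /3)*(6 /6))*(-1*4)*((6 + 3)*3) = -208*sqrt(5) /5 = -93.02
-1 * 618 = -618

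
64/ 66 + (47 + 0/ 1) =1583/ 33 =47.97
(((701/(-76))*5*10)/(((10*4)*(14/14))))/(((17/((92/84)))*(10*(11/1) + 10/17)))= -16123/2400384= -0.01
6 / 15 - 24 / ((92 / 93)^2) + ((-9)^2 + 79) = 718781 / 5290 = 135.88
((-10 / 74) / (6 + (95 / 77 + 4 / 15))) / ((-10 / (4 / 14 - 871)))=-1.57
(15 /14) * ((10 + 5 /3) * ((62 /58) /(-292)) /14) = -775 /237104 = -0.00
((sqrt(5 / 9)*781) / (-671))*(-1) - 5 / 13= -5 / 13 + 71*sqrt(5) / 183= 0.48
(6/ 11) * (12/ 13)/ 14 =36/ 1001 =0.04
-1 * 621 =-621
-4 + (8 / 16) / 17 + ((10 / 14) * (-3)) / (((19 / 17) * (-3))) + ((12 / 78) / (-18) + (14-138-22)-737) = -468939469 / 529074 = -886.34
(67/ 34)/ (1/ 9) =603/ 34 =17.74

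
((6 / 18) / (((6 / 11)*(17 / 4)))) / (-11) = -2 / 153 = -0.01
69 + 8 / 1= 77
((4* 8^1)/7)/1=32/7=4.57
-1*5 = -5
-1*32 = -32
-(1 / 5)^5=-0.00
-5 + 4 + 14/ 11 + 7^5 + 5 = 184935/ 11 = 16812.27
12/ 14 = 6/ 7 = 0.86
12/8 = 3/2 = 1.50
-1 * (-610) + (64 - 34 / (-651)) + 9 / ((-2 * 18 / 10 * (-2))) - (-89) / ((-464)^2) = 94648862227 / 140157696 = 675.30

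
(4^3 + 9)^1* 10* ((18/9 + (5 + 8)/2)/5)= 1241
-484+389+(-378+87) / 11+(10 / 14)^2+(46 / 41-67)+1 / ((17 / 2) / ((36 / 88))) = -70167915 / 375683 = -186.77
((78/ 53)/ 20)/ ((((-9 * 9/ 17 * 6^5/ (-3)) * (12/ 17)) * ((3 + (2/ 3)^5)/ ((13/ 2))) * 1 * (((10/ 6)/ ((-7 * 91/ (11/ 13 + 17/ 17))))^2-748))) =-3349269670201/ 142998476141232506880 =-0.00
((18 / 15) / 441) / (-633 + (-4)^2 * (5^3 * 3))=2 / 3944745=0.00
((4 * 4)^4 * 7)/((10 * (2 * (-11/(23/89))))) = -2637824/4895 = -538.88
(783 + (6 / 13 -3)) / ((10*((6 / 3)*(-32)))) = -5073 / 4160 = -1.22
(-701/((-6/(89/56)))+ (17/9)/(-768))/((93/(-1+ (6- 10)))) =-44919485/4499712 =-9.98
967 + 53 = 1020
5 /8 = 0.62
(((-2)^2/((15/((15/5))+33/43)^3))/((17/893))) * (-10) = -354998755/32412608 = -10.95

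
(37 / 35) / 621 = 37 / 21735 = 0.00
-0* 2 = 0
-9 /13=-0.69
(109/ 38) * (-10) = -28.68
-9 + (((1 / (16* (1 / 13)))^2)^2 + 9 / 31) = -16809329 / 2031616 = -8.27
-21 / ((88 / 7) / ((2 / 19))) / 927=-49 / 258324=-0.00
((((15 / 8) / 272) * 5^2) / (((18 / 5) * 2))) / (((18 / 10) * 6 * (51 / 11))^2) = 1890625 / 198046881792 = 0.00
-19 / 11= -1.73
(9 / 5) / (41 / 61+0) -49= -9496 / 205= -46.32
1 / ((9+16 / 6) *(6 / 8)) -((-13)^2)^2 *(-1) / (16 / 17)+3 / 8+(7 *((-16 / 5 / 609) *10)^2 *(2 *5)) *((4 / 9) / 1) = 1157656251149 / 38147760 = 30346.64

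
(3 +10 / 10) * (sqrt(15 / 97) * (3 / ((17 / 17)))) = 12 * sqrt(1455) / 97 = 4.72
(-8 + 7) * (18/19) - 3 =-75/19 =-3.95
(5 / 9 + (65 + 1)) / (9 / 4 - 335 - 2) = -2396 / 12051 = -0.20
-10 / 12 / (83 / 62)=-155 / 249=-0.62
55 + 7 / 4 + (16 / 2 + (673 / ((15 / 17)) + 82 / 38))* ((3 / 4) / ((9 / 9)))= 241839 / 380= 636.42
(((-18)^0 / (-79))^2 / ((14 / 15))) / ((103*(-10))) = -3 / 17999044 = -0.00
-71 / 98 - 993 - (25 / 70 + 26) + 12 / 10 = -249626 / 245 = -1018.88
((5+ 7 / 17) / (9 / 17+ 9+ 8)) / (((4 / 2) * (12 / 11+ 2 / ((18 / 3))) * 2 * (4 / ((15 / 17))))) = 11385 / 952408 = 0.01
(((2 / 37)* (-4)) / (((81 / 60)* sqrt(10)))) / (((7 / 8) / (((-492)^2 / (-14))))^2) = -555567218688* sqrt(10) / 88837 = -19776194.65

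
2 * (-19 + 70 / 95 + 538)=19750 / 19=1039.47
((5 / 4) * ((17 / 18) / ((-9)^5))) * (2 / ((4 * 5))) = -17 / 8503056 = -0.00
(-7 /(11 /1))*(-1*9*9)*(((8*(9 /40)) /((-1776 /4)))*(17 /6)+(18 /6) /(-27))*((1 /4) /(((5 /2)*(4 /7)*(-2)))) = 720153 /1302400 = 0.55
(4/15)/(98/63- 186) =-3/2075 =-0.00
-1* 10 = -10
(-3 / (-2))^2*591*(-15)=-19946.25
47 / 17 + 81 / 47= 3586 / 799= 4.49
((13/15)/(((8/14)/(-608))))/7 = -131.73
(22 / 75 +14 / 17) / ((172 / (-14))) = -4984 / 54825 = -0.09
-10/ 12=-5/ 6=-0.83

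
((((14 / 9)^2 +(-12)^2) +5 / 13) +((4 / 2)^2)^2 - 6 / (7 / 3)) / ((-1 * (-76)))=1181077 / 560196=2.11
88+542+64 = 694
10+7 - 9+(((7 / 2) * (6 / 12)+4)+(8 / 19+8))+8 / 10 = 8729 / 380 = 22.97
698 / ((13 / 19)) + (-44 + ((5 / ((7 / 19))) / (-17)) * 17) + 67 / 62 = 5436987 / 5642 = 963.66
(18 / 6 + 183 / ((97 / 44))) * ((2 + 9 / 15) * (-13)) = -1409967 / 485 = -2907.15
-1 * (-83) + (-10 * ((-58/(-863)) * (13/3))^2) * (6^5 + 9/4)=-4851583703/744769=-6514.21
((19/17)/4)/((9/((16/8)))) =19/306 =0.06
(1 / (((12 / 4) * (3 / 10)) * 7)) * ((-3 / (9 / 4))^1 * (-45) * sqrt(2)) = 200 * sqrt(2) / 21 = 13.47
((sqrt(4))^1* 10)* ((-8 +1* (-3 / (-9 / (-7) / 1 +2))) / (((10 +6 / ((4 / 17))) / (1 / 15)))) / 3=-1640 / 14697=-0.11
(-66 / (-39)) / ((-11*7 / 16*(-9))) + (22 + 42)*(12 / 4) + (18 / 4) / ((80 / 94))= 12928837 / 65520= 197.33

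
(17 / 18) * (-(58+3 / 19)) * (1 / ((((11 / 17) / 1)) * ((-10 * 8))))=63869 / 60192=1.06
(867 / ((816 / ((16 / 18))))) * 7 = 119 / 18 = 6.61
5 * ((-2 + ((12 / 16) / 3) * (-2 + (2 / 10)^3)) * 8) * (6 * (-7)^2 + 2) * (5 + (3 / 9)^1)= -11830528 / 75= -157740.37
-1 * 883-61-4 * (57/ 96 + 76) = -10003/ 8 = -1250.38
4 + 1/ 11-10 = -65/ 11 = -5.91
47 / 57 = 0.82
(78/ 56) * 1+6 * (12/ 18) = 5.39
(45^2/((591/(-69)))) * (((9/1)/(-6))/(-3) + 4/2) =-232875/394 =-591.05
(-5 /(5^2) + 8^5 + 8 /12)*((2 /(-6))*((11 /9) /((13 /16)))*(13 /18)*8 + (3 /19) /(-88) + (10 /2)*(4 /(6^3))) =-560437610819 /6094440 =-91958.84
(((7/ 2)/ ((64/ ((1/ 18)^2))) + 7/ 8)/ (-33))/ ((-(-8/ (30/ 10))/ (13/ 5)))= -94367/ 3649536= -0.03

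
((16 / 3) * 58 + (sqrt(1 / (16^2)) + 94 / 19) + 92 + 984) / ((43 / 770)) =488177305 / 19608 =24896.84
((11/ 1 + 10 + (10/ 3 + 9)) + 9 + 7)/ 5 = 148/ 15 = 9.87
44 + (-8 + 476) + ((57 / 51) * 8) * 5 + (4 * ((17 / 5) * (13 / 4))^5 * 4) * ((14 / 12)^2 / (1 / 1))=439211550729133 / 122400000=3588329.66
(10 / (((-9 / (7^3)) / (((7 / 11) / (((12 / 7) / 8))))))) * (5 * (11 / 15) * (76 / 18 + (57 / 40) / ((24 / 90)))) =-231516425 / 5832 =-39697.60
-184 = -184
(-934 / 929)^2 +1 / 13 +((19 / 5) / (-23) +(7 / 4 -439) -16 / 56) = -15773480337421 / 36126896260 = -436.61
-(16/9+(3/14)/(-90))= -2237/1260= -1.78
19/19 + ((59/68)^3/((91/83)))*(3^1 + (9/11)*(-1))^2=207515156/54097043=3.84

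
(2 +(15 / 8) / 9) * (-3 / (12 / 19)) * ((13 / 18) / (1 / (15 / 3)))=-65455 / 1728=-37.88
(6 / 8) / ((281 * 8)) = 3 / 8992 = 0.00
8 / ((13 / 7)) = 56 / 13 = 4.31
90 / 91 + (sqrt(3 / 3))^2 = 181 / 91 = 1.99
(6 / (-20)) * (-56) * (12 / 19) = 1008 / 95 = 10.61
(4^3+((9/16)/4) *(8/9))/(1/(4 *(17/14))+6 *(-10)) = -459/428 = -1.07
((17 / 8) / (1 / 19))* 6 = 969 / 4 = 242.25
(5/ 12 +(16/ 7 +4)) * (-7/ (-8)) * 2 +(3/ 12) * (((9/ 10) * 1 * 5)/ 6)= 143/ 12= 11.92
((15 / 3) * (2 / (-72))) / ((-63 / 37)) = 185 / 2268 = 0.08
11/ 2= 5.50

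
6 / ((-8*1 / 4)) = -3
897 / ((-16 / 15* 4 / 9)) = -121095 / 64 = -1892.11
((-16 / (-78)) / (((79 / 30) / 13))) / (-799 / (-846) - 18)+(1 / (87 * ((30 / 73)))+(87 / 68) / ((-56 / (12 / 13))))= -0.05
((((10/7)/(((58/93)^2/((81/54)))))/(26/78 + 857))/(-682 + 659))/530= -77841/147658581728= -0.00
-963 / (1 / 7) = -6741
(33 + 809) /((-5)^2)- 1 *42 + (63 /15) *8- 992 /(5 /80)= -396168 /25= -15846.72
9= 9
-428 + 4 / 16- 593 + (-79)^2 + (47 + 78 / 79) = 1664763 / 316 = 5268.24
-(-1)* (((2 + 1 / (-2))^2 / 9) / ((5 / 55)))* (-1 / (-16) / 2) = 11 / 128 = 0.09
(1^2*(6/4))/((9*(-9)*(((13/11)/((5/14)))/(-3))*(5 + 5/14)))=11/3510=0.00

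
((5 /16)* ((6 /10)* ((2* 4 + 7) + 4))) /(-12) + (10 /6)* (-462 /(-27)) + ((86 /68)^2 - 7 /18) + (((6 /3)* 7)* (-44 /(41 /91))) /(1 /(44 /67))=-1191356371307 /1371829824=-868.44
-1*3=-3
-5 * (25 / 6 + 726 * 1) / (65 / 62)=-10447 / 3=-3482.33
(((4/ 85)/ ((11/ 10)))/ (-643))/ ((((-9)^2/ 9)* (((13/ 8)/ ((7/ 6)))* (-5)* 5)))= 224/ 1055114775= 0.00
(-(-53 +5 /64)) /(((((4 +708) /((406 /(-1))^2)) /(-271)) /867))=-32794095785031 /11392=-2878695205.85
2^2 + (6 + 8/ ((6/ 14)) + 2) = 92/ 3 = 30.67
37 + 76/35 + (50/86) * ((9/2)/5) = 119481/3010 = 39.69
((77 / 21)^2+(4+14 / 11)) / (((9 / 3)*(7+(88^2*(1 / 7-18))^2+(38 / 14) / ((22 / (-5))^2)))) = 3995068 / 12245029636572099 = 0.00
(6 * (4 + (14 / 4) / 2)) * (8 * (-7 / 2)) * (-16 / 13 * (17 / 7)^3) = 10847904 / 637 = 17029.68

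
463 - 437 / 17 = 7434 / 17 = 437.29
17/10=1.70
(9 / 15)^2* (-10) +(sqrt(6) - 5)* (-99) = 2457 / 5 - 99* sqrt(6) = 248.90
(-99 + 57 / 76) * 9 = -3537 / 4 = -884.25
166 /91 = 1.82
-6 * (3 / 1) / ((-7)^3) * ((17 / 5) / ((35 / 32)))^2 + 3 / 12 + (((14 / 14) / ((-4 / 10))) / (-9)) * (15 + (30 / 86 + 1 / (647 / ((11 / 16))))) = 5.02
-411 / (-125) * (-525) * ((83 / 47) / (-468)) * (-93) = -605.77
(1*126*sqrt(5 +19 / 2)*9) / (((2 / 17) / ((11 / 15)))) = 35343*sqrt(58) / 10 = 26916.43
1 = 1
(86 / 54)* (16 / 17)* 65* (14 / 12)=156520 / 1377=113.67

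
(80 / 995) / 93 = 16 / 18507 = 0.00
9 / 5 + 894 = 4479 / 5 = 895.80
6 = 6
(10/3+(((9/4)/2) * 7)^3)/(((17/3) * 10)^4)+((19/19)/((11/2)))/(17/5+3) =133857912517/4703902720000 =0.03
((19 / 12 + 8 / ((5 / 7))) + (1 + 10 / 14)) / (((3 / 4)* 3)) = 6089 / 945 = 6.44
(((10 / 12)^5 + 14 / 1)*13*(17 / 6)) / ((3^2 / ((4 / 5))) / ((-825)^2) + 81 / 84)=550.11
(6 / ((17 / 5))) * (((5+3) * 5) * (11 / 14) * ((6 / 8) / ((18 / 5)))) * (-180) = -247500 / 119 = -2079.83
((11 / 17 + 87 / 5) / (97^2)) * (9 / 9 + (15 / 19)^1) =3068 / 893855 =0.00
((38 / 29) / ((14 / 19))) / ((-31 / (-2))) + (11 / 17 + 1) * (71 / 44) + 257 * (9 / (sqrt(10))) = 3262635 / 1176791 + 2313 * sqrt(10) / 10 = 734.21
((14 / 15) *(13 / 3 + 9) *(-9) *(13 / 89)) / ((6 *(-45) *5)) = 728 / 60075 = 0.01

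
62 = 62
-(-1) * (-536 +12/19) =-10172/19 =-535.37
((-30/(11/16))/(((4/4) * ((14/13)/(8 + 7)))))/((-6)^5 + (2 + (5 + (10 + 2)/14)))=46800/598147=0.08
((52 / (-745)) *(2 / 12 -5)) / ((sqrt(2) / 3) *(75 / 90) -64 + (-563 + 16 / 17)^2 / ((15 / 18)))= 1288938664803816 / 1448137812390293411015 -188924502 *sqrt(2) / 289627562478058682203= 0.00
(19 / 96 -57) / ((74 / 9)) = -16359 / 2368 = -6.91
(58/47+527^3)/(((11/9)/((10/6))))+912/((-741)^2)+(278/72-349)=199585815.18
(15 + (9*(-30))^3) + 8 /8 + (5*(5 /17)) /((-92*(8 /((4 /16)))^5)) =-1032945908561477657 /52479131648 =-19682984.00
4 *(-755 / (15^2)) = -13.42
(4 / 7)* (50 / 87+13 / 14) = 3662 / 4263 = 0.86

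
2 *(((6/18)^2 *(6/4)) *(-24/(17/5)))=-40/17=-2.35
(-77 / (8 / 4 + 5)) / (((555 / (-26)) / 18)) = 9.28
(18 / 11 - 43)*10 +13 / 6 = -27157 / 66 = -411.47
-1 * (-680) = 680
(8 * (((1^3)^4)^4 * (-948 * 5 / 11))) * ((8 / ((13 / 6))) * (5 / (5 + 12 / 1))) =-9100800 / 2431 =-3743.64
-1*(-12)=12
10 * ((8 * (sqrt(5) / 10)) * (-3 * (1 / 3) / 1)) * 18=-144 * sqrt(5)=-321.99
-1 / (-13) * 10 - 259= -3357 / 13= -258.23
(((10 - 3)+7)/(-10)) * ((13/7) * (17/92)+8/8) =-173/92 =-1.88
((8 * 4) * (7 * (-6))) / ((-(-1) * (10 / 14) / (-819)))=7705152 / 5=1541030.40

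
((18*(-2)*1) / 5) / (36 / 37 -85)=1332 / 15545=0.09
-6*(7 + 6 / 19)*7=-5838 / 19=-307.26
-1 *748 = -748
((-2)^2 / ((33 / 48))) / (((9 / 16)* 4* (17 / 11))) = 256 / 153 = 1.67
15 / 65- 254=-3299 / 13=-253.77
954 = 954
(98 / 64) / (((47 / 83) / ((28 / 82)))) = 28469 / 30832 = 0.92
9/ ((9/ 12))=12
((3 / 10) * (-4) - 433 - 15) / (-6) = 1123 / 15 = 74.87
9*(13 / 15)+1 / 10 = 79 / 10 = 7.90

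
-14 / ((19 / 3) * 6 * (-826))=1 / 2242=0.00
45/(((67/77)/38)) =131670/67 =1965.22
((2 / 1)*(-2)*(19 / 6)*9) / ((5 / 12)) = -1368 / 5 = -273.60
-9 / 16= -0.56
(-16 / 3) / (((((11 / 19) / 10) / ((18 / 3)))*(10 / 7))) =-4256 / 11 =-386.91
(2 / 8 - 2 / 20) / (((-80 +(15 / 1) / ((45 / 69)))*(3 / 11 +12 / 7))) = -77 / 58140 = -0.00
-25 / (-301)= 25 / 301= 0.08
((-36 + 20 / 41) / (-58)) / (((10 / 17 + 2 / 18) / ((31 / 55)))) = 3452904 / 6997265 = 0.49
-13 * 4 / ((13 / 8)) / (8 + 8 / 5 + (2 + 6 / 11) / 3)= -1320 / 431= -3.06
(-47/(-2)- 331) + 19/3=-1807/6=-301.17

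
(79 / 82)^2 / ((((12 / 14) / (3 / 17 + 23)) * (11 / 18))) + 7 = 30219875 / 628694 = 48.07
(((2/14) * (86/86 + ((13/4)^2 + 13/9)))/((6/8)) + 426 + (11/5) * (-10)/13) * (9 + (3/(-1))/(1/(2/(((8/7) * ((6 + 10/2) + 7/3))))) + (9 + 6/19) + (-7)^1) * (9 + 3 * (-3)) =0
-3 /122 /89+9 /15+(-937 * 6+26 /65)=-61032821 /10858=-5621.00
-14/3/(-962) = 7/1443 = 0.00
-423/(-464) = 423/464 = 0.91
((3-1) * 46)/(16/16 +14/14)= 46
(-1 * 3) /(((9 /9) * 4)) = -3 /4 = -0.75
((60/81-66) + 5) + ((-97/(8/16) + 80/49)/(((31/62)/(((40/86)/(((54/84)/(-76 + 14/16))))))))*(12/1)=250882.20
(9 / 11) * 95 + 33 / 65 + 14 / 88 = 224207 / 2860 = 78.39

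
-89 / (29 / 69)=-6141 / 29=-211.76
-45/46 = -0.98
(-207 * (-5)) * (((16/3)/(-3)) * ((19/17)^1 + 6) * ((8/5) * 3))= -1068672/17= -62863.06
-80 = -80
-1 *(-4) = 4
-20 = -20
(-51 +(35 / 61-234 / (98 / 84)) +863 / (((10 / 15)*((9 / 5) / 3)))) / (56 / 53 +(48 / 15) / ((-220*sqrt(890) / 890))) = 251541497735*sqrt(890) / 8418725168 +1305168148625 / 601337512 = 3061.81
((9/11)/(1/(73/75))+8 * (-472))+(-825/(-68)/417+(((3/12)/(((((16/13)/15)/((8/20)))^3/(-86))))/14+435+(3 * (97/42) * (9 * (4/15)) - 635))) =-4136.47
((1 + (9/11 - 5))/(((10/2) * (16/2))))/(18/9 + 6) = -7/704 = -0.01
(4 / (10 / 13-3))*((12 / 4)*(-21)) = 3276 / 29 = 112.97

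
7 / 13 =0.54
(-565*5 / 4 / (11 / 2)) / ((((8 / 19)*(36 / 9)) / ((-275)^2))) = -369015625 / 64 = -5765869.14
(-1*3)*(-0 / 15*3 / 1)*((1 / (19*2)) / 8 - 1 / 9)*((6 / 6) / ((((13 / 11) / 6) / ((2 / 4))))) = 0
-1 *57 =-57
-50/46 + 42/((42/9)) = 182/23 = 7.91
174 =174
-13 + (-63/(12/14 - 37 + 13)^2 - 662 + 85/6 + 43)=-1801945/2916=-617.95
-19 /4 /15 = -19 /60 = -0.32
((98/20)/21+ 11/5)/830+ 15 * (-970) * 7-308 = -2543734127/24900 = -102158.00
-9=-9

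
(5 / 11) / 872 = 5 / 9592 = 0.00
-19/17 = -1.12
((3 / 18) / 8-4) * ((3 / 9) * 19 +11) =-68.97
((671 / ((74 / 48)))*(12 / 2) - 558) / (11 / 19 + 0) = 1443582 / 407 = 3546.88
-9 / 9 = -1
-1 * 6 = -6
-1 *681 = -681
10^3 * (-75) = -75000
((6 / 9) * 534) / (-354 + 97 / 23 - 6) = -8188 / 8183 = -1.00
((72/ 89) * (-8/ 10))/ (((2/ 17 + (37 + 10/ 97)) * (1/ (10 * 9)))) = -2849472/ 1820851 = -1.56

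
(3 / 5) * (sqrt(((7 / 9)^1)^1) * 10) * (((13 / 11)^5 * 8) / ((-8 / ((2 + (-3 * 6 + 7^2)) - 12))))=-15594306 * sqrt(7) / 161051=-256.18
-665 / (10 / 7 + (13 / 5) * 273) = -23275 / 24893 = -0.94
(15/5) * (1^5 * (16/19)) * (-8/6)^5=-10.65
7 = 7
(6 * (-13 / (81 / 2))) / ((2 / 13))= -12.52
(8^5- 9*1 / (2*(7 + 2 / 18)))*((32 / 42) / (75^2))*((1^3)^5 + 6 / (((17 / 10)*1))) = 2713909 / 135000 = 20.10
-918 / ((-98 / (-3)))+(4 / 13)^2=-231929 / 8281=-28.01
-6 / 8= -3 / 4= -0.75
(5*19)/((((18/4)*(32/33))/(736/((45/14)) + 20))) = 585409/108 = 5420.45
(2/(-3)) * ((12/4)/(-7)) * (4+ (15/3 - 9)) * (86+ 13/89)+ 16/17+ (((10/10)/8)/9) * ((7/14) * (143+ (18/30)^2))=7408/3825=1.94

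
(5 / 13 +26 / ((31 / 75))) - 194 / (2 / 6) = -209041 / 403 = -518.71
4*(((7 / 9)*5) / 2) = 70 / 9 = 7.78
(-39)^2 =1521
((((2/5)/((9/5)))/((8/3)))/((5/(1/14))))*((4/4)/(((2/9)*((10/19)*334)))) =57/1870400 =0.00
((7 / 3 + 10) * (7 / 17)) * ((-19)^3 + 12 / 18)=-34829.58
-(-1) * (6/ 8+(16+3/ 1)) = 79/ 4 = 19.75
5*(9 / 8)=45 / 8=5.62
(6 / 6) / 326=1 / 326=0.00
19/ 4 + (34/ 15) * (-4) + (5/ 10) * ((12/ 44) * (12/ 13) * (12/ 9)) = -35597/ 8580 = -4.15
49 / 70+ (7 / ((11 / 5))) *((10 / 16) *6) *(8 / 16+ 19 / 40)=21707 / 1760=12.33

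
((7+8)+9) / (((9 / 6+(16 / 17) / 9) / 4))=29376 / 491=59.83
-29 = -29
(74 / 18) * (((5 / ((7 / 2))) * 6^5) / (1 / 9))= 411017.14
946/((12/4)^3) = 946/27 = 35.04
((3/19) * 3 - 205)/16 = -1943/152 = -12.78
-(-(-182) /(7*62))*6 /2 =-39 /31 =-1.26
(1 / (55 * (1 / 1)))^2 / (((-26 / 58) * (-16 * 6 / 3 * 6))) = 29 / 7550400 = 0.00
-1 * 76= -76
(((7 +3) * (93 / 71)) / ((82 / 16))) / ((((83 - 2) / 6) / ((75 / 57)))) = 124000 / 497781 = 0.25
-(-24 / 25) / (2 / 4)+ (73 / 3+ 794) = 61519 / 75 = 820.25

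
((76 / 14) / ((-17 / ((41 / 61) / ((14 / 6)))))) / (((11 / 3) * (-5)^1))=14022 / 2794715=0.01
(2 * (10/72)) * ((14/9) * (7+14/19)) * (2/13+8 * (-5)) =-888370/6669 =-133.21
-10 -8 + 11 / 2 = -25 / 2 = -12.50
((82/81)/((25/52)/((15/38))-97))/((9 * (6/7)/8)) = -0.01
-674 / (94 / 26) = -8762 / 47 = -186.43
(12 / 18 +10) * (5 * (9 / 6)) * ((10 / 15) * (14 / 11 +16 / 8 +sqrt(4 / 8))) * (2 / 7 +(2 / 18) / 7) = 1520 * sqrt(2) / 189 +12160 / 231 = 64.01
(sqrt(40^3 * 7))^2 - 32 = 447968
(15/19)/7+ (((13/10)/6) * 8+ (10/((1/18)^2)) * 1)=6467483/1995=3241.85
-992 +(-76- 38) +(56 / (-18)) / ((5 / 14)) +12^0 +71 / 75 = -250372 / 225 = -1112.76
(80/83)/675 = 16/11205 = 0.00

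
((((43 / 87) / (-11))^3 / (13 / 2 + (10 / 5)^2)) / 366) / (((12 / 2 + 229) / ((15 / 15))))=-79507 / 791542175265765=-0.00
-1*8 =-8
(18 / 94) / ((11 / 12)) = 108 / 517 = 0.21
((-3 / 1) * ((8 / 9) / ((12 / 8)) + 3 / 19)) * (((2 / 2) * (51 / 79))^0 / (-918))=385 / 156978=0.00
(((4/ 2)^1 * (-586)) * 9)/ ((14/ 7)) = -5274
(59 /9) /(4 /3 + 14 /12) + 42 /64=4721 /1440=3.28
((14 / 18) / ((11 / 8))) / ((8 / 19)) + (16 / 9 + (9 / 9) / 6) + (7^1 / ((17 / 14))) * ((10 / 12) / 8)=5817 / 1496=3.89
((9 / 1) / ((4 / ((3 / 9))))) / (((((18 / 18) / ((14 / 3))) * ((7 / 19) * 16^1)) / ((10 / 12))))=0.49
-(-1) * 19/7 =19/7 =2.71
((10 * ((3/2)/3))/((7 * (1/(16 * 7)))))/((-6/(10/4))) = -33.33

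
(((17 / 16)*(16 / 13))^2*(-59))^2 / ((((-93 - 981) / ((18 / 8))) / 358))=-872209803 / 114244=-7634.62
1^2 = 1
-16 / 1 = -16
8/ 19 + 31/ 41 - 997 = -775746/ 779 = -995.82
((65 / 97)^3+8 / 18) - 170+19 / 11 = -15136874020 / 90354627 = -167.53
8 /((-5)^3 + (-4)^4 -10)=8 /121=0.07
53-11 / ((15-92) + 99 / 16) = 5475 / 103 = 53.16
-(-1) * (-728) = -728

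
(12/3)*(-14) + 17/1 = -39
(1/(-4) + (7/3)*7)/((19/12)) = 193/19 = 10.16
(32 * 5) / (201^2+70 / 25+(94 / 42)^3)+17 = 15910749529 / 935708537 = 17.00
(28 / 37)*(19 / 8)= 133 / 74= 1.80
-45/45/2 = -1/2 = -0.50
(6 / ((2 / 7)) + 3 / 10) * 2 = 213 / 5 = 42.60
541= 541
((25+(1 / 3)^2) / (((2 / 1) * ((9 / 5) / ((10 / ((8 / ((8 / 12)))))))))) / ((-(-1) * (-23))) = -2825 / 11178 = -0.25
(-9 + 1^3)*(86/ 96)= -43/ 6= -7.17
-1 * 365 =-365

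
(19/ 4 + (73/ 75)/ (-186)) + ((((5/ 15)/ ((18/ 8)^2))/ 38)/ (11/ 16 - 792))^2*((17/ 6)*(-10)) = 150783426411081667217/ 31778889378146291700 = 4.74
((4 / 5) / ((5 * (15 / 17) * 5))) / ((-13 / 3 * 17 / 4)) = -16 / 8125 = -0.00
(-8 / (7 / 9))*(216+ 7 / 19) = -295992 / 133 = -2225.50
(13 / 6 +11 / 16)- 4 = -55 / 48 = -1.15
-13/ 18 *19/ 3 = -247/ 54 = -4.57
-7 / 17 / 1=-7 / 17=-0.41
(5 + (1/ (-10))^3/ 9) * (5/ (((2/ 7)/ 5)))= 314993/ 720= 437.49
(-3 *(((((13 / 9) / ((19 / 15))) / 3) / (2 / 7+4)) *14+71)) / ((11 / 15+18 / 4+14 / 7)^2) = -3706000 / 894691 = -4.14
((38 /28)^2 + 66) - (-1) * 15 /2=14767 /196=75.34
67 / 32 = 2.09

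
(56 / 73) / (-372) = -14 / 6789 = -0.00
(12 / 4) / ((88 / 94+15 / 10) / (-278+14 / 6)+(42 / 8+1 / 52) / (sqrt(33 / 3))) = 148922647731 / 14177656031219+8072199917223 * sqrt(11) / 14177656031219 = 1.90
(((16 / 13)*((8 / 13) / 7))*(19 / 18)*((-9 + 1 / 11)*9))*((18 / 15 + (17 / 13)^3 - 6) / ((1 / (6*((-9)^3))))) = -2097100793088 / 20421115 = -102692.77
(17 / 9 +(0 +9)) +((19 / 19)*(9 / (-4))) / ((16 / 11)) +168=102149 / 576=177.34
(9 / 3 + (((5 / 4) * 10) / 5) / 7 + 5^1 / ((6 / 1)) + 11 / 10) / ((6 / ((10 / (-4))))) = -1111 / 504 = -2.20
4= 4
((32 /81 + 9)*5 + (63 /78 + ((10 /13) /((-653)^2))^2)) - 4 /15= 1182680340256333591 /24889974323616090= 47.52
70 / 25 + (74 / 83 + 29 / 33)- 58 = -731719 / 13695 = -53.43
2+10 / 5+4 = 8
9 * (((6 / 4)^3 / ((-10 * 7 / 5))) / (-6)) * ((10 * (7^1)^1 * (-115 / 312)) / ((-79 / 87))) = 1350675 / 131456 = 10.27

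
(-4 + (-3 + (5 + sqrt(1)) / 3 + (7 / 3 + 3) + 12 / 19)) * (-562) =-30910 / 57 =-542.28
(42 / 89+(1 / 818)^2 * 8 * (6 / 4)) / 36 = 2342023 / 178656108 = 0.01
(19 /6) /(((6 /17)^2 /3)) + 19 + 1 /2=6895 /72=95.76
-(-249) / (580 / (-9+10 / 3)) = -1411 / 580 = -2.43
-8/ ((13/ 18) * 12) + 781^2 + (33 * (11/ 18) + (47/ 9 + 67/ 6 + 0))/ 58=4139193359/ 6786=609960.71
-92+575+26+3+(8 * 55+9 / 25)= 23809 / 25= 952.36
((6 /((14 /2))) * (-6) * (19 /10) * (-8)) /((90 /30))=912 /35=26.06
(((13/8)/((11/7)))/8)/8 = 91/5632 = 0.02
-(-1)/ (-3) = -1/ 3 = -0.33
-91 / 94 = -0.97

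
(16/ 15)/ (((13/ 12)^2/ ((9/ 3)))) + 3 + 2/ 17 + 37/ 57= 5316826/ 818805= 6.49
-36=-36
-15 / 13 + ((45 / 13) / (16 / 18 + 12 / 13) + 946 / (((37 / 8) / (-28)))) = -583930279 / 101972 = -5726.38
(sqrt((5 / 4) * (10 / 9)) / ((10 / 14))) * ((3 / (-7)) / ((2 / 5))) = -5 * sqrt(2) / 4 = -1.77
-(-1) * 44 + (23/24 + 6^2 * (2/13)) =15755/312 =50.50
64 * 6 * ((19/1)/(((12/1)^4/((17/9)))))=323/486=0.66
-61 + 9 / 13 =-784 / 13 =-60.31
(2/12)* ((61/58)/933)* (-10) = -305/162342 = -0.00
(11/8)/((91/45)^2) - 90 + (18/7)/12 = -5925849/66248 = -89.45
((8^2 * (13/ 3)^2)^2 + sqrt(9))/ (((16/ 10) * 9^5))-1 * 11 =164029223/ 38263752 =4.29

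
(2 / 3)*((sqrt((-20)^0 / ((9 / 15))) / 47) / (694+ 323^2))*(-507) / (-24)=169*sqrt(15) / 177698916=0.00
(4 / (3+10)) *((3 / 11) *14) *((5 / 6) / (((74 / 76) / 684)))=3638880 / 5291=687.75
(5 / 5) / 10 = 1 / 10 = 0.10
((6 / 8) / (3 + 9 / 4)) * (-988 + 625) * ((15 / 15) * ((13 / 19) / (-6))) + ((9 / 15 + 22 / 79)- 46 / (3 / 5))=-22025189 / 315210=-69.87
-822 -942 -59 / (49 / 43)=-88973 / 49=-1815.78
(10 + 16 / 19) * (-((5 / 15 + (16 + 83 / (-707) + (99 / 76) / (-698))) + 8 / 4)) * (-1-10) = 2321916438017 / 1068890676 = 2172.27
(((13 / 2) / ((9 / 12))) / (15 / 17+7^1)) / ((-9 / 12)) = -884 / 603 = -1.47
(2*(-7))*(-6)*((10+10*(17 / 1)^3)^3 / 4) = 2491866382824000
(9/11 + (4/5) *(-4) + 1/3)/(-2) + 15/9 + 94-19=4273/55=77.69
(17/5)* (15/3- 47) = -714/5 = -142.80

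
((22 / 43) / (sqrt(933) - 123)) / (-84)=11 * sqrt(933) / 25637976 +451 / 8545992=0.00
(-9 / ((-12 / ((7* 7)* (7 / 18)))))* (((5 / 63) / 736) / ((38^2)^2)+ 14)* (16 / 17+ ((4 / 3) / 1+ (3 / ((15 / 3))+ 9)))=50207979602083961 / 21132269521920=2375.89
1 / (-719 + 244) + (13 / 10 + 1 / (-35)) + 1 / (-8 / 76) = -27367 / 3325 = -8.23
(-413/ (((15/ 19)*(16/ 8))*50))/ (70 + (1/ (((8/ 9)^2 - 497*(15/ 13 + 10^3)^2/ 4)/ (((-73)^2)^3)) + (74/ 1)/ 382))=10220373555876401897/ 2236933540216714675500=0.00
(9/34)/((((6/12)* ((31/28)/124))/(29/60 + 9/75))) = 15204/425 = 35.77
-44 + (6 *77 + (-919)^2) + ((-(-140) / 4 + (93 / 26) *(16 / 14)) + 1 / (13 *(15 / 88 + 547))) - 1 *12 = 3702597821270 / 4381741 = 845006.09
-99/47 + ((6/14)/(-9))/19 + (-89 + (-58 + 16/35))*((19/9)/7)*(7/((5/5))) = -12516709/40185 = -311.48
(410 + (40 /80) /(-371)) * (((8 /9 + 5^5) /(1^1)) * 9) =1222656161 /106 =11534492.08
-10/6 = -5/3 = -1.67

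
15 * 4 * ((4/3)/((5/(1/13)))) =16/13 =1.23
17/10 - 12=-103/10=-10.30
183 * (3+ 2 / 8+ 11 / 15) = 14579 / 20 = 728.95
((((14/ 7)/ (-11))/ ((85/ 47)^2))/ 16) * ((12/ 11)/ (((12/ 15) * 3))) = -2209/ 1398760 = -0.00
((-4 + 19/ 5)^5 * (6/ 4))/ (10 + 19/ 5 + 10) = -0.00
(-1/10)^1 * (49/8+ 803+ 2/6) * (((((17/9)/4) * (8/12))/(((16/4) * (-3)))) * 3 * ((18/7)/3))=330259/60480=5.46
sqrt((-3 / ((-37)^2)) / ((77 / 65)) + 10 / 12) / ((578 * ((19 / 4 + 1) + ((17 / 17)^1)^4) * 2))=sqrt(242963490) / 133384482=0.00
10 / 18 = 0.56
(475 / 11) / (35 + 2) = 475 / 407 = 1.17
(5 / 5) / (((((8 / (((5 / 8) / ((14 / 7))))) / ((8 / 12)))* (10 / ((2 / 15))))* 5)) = 1 / 14400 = 0.00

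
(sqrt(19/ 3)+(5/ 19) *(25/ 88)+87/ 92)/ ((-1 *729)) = -0.00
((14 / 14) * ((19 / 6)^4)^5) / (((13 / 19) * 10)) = 1502648008.20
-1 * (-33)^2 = -1089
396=396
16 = 16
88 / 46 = 1.91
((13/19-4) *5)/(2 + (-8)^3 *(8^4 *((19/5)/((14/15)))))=0.00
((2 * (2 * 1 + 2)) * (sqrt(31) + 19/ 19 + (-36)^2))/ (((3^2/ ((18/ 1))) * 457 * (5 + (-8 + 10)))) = 16 * sqrt(31)/ 3199 + 20752/ 3199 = 6.51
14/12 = 1.17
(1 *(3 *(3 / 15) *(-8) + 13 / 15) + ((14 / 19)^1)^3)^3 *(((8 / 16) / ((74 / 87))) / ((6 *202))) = -1393113532942423069 / 65117732036406642000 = -0.02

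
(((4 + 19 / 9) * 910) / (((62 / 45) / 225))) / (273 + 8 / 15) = 38390625 / 11563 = 3320.13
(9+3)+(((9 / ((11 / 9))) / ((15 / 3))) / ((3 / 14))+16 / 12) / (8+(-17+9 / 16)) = 245636 / 22275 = 11.03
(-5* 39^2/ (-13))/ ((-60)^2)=13/ 80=0.16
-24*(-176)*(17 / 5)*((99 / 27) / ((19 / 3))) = 789888 / 95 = 8314.61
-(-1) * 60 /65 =12 /13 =0.92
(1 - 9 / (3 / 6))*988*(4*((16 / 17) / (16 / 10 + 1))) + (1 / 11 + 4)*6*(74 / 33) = -2936060 / 121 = -24264.96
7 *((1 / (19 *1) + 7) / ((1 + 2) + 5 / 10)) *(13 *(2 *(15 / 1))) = 104520 / 19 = 5501.05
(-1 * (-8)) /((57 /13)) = 104 /57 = 1.82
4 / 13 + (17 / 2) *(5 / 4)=1137 / 104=10.93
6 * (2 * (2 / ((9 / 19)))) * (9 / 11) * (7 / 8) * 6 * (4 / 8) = 1197 / 11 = 108.82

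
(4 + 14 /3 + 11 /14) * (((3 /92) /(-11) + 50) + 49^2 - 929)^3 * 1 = 1450686147182109433657 /43530216576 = 33325957490.92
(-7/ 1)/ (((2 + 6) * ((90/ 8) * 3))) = -0.03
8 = 8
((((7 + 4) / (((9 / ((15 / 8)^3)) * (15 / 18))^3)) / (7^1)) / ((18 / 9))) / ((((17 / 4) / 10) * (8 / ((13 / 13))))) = 626484375 / 3992977408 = 0.16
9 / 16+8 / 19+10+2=3947 / 304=12.98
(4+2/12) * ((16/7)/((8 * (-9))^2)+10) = 567025/13608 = 41.67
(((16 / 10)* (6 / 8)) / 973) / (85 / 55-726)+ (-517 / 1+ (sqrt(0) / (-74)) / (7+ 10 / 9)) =-20043668711 / 38769185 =-517.00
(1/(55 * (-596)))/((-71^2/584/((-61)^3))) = -33139226/41310995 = -0.80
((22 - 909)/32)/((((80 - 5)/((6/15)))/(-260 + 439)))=-158773/6000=-26.46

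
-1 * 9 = -9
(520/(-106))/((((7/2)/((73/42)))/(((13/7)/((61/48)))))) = -3947840/1108919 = -3.56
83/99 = 0.84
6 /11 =0.55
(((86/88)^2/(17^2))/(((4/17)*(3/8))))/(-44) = -1849/2172192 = -0.00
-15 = -15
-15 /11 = -1.36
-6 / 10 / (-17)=3 / 85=0.04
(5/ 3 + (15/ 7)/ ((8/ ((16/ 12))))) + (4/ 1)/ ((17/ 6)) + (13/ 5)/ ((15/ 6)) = 79889/ 17850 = 4.48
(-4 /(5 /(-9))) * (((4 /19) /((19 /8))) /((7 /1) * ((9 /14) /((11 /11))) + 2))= 2304 /23465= 0.10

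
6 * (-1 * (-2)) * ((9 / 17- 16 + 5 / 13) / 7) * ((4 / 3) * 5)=-266720 / 1547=-172.41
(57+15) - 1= 71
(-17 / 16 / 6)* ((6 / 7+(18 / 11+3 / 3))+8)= -5015 / 2464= -2.04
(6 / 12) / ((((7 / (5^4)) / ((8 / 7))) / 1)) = 51.02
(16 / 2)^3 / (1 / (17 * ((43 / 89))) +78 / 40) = 7485440 / 30289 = 247.13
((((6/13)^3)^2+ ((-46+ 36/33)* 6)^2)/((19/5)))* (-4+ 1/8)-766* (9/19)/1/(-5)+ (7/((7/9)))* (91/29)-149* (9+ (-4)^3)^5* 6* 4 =2895863100470608335554109/1609040914195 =1799744851062.04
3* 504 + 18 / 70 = 52929 / 35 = 1512.26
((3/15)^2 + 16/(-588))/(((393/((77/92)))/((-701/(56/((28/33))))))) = -32947/113891400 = -0.00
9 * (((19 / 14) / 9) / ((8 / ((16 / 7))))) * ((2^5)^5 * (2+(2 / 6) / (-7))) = 25402237.64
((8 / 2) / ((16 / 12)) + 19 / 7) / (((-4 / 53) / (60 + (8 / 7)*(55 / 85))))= -3830840 / 833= -4598.85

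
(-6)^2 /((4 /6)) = 54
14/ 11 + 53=597/ 11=54.27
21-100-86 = -165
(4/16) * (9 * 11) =99/4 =24.75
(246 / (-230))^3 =-1860867 / 1520875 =-1.22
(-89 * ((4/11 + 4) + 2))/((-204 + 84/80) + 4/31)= 3862600/1383239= 2.79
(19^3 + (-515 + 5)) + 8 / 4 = 6351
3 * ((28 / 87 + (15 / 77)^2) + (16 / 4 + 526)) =273571777 / 171941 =1591.08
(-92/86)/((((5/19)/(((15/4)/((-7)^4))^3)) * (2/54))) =-7964325/19045611188576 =-0.00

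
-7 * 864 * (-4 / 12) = 2016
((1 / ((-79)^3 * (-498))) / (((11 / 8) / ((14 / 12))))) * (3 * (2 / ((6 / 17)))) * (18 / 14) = 34 / 450144607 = 0.00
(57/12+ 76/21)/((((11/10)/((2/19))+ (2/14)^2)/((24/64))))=24605/82088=0.30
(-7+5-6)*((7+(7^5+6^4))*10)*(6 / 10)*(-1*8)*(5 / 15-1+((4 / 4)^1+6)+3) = 64906240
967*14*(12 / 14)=11604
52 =52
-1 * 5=-5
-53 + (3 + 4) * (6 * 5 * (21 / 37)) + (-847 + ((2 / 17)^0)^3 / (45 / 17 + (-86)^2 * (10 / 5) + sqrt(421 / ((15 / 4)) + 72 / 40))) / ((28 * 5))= 295587065128147871 / 4915049017792480 - 289 * sqrt(25665) / 132839162643040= 60.14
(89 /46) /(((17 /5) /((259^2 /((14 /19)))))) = 81024265 /1564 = 51805.80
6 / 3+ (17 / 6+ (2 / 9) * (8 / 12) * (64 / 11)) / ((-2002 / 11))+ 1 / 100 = 1344388 / 675675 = 1.99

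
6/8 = 0.75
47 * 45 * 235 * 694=344935350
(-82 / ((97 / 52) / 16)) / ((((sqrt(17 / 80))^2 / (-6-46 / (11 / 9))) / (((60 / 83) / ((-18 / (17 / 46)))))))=-4366336000 / 2036903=-2143.62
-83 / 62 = -1.34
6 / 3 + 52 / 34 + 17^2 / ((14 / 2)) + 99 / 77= 46.10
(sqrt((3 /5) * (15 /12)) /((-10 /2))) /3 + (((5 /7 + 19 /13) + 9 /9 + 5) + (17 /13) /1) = 863 /91-sqrt(3) /30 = 9.43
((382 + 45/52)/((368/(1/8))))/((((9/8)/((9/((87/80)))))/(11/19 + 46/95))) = 2010809/1976988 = 1.02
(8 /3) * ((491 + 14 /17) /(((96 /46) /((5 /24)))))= 106835 /816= 130.93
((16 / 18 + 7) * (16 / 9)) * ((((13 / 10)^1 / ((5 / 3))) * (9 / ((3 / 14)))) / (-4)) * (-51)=439348 / 75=5857.97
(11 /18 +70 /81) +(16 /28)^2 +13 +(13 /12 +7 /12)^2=139547 /7938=17.58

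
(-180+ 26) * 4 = -616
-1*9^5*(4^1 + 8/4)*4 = -1417176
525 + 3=528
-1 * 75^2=-5625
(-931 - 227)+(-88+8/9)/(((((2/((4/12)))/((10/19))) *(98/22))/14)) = -606374/513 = -1182.02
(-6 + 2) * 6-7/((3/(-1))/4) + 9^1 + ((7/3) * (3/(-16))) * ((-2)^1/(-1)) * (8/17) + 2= -208/51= -4.08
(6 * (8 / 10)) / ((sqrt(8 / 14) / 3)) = 36 * sqrt(7) / 5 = 19.05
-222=-222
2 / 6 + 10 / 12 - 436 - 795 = -7379 / 6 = -1229.83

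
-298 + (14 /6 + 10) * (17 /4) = -2947 /12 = -245.58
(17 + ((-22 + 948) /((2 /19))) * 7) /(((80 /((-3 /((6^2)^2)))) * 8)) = -1711 /7680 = -0.22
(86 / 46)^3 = 79507 / 12167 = 6.53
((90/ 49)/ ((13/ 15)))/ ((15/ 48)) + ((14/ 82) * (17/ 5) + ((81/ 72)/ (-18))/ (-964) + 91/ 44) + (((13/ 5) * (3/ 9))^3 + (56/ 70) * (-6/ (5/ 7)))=50271079546921/ 14955012072000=3.36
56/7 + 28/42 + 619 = 1883/3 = 627.67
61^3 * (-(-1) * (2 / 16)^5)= 226981 / 32768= 6.93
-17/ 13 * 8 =-136/ 13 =-10.46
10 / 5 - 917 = -915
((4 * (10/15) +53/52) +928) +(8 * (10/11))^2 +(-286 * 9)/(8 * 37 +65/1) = 6660563159/6814236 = 977.45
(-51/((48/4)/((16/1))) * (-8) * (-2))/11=-1088/11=-98.91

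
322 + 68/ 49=15846/ 49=323.39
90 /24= 15 /4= 3.75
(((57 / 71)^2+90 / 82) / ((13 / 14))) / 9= 560084 / 2686853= 0.21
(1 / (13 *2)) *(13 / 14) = 1 / 28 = 0.04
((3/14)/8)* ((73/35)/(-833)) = -219/3265360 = -0.00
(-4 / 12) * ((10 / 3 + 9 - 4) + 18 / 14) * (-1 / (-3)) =-202 / 189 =-1.07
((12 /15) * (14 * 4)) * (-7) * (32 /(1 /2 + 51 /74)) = -464128 /55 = -8438.69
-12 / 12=-1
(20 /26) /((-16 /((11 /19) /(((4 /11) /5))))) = -3025 /7904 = -0.38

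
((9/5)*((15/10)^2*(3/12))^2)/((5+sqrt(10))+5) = 81/1280 - 81*sqrt(10)/12800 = 0.04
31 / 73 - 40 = -2889 / 73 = -39.58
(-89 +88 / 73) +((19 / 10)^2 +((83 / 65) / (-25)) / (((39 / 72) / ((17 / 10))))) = -2601405219 / 30842500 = -84.34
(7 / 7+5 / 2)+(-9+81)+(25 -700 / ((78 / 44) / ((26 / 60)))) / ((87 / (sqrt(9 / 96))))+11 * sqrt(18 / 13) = -1315 * sqrt(6) / 6264+33 * sqrt(26) / 13+151 / 2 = 87.93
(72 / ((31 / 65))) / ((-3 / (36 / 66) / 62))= -18720 / 11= -1701.82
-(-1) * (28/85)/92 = 7/1955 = 0.00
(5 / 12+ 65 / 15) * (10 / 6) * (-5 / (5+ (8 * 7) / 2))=-1.20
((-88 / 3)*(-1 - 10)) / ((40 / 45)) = 363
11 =11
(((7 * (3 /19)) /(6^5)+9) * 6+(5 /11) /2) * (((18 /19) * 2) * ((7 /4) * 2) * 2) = 34273043 /47652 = 719.24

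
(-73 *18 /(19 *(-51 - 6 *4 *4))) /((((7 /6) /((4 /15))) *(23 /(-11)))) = -38544 /749455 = -0.05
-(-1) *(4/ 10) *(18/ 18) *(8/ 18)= 0.18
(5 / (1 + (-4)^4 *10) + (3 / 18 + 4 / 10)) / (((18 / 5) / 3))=43687 / 92196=0.47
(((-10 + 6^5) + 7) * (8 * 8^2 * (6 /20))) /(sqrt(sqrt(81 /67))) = 1989888 * 67^(1 /4) /5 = 1138616.12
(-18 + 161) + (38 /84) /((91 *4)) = 2186203 /15288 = 143.00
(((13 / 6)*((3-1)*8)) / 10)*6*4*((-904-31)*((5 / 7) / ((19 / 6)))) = -2333760 / 133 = -17547.07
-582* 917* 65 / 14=-2477865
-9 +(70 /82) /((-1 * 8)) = -2987 /328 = -9.11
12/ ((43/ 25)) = 6.98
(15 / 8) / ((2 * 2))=15 / 32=0.47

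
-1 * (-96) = 96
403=403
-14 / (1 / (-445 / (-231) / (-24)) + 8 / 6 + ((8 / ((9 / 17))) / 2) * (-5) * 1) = 28035 / 97928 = 0.29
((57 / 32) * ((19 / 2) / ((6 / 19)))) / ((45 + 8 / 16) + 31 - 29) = 361 / 320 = 1.13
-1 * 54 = -54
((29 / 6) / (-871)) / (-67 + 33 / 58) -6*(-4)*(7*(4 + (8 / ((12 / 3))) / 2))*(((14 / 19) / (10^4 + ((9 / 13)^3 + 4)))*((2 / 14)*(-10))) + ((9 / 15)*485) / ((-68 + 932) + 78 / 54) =1159972671685688960 / 4678362050506551069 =0.25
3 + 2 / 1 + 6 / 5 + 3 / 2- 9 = -13 / 10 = -1.30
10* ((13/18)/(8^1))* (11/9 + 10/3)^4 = 183674465/472392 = 388.82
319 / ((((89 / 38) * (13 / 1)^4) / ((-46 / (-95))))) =29348 / 12709645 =0.00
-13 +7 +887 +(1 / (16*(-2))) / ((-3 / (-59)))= 84517 / 96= 880.39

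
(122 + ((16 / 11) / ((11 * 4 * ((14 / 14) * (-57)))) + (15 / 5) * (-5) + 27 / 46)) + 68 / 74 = 108.51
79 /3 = 26.33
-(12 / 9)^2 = -16 / 9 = -1.78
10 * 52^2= 27040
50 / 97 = 0.52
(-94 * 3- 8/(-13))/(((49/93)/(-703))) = 239156382/637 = 375441.73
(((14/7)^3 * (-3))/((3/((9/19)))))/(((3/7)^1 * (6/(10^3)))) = -28000/19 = -1473.68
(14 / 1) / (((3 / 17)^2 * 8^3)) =2023 / 2304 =0.88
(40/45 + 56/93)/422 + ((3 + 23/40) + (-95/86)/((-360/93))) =782476217/202509360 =3.86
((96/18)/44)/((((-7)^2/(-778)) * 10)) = -1556/8085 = -0.19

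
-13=-13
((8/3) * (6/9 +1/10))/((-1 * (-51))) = 92/2295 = 0.04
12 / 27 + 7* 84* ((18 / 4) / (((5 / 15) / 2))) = 142888 / 9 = 15876.44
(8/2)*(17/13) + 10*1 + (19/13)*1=217/13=16.69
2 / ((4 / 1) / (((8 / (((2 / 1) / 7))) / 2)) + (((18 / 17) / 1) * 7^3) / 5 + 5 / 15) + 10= 1311160 / 130759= 10.03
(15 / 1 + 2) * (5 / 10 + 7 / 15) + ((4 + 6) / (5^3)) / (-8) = 4927 / 300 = 16.42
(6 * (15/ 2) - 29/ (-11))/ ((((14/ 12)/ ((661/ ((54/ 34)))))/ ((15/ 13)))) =58881880/ 3003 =19607.69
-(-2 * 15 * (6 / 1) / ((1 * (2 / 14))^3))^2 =-3811827600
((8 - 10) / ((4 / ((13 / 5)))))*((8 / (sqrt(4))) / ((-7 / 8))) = 208 / 35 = 5.94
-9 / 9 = -1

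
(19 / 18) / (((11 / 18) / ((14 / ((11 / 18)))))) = 4788 / 121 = 39.57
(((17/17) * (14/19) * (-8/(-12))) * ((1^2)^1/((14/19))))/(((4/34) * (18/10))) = 85/27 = 3.15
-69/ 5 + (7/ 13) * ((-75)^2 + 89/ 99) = 19404937/ 6435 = 3015.53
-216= -216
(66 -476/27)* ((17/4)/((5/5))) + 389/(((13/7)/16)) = 2496985/702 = 3556.96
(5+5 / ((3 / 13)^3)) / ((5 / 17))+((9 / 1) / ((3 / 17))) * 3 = 41939 / 27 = 1553.30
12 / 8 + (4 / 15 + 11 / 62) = 904 / 465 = 1.94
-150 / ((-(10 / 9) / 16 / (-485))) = -1047600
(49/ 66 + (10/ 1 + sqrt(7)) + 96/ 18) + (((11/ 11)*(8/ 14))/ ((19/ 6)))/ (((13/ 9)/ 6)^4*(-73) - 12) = sqrt(7) + 14679446027921/ 913979624250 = 18.71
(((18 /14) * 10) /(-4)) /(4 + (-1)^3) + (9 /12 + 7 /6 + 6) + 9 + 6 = 1835 /84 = 21.85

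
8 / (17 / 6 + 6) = 48 / 53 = 0.91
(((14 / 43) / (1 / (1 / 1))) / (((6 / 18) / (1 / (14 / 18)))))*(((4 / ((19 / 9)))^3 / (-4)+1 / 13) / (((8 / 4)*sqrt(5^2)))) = -3908871 / 19170905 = -0.20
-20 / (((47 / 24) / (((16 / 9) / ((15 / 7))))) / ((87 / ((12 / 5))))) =-129920 / 423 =-307.14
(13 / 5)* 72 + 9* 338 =16146 / 5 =3229.20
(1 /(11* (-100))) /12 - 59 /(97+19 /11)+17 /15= 426593 /796400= 0.54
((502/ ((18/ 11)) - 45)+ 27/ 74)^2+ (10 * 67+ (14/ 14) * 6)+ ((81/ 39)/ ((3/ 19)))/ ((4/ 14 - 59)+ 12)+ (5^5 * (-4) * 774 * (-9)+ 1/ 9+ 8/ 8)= 54771895477365661/ 628518852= 87144395.59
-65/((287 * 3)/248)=-16120/861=-18.72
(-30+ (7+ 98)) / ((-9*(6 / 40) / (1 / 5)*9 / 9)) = -11.11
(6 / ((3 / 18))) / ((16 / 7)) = 63 / 4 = 15.75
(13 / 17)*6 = 78 / 17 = 4.59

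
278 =278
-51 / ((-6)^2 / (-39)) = 221 / 4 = 55.25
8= 8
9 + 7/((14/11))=29/2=14.50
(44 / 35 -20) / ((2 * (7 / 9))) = -2952 / 245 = -12.05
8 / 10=4 / 5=0.80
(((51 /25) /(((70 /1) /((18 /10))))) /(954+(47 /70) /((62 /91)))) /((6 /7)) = 0.00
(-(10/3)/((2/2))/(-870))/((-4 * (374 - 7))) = -1/383148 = -0.00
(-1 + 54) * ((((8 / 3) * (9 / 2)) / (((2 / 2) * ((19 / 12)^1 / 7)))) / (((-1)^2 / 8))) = 427392 / 19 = 22494.32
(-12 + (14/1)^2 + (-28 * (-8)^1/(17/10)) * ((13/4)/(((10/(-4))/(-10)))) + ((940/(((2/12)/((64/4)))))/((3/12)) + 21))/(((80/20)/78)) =240588075/34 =7076119.85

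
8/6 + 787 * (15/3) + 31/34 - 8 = 3929.25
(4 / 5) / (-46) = -2 / 115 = -0.02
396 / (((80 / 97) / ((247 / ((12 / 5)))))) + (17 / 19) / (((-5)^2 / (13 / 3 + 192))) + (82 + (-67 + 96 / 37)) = 2195138609 / 44400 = 49440.06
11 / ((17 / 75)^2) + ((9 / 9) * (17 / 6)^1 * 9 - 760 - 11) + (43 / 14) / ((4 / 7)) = -1216169 / 2312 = -526.02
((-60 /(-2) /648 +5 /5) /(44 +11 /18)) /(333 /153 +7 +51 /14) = 119 /65043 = 0.00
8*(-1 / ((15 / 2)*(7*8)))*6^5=-5184 / 35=-148.11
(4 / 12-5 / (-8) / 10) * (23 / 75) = 437 / 3600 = 0.12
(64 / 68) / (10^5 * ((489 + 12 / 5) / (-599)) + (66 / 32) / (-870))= -44469760 / 3876163312013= -0.00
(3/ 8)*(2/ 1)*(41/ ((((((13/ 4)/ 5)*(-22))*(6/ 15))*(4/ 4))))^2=3151875/ 81796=38.53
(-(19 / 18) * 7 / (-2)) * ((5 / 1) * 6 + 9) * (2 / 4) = 1729 / 24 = 72.04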